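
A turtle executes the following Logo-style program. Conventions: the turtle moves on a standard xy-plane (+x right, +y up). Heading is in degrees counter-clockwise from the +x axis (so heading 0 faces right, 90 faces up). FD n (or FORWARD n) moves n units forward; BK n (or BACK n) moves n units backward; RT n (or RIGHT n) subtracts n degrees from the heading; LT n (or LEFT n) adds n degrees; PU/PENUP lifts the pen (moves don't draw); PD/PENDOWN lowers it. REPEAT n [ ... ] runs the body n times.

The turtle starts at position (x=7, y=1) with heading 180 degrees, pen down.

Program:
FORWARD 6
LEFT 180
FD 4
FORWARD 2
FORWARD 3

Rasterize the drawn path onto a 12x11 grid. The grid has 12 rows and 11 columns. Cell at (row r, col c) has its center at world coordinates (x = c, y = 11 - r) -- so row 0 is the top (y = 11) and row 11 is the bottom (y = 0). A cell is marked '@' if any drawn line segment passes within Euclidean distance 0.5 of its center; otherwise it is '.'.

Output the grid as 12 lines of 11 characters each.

Answer: ...........
...........
...........
...........
...........
...........
...........
...........
...........
...........
.@@@@@@@@@@
...........

Derivation:
Segment 0: (7,1) -> (1,1)
Segment 1: (1,1) -> (5,1)
Segment 2: (5,1) -> (7,1)
Segment 3: (7,1) -> (10,1)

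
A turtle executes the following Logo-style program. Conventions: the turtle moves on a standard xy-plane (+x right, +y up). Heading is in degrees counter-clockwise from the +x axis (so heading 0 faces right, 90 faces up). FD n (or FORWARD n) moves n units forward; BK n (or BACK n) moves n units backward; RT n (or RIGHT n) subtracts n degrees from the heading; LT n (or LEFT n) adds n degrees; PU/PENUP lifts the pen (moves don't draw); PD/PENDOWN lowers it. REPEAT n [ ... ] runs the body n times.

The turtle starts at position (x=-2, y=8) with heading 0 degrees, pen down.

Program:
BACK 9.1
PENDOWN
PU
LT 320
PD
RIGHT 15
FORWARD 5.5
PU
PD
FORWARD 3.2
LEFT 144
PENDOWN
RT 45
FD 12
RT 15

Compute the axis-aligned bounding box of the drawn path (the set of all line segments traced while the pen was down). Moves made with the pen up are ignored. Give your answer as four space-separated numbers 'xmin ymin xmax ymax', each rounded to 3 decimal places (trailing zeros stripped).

Executing turtle program step by step:
Start: pos=(-2,8), heading=0, pen down
BK 9.1: (-2,8) -> (-11.1,8) [heading=0, draw]
PD: pen down
PU: pen up
LT 320: heading 0 -> 320
PD: pen down
RT 15: heading 320 -> 305
FD 5.5: (-11.1,8) -> (-7.945,3.495) [heading=305, draw]
PU: pen up
PD: pen down
FD 3.2: (-7.945,3.495) -> (-6.11,0.873) [heading=305, draw]
LT 144: heading 305 -> 89
PD: pen down
RT 45: heading 89 -> 44
FD 12: (-6.11,0.873) -> (2.522,9.209) [heading=44, draw]
RT 15: heading 44 -> 29
Final: pos=(2.522,9.209), heading=29, 4 segment(s) drawn

Segment endpoints: x in {-11.1, -7.945, -6.11, -2, 2.522}, y in {0.873, 3.495, 8, 9.209}
xmin=-11.1, ymin=0.873, xmax=2.522, ymax=9.209

Answer: -11.1 0.873 2.522 9.209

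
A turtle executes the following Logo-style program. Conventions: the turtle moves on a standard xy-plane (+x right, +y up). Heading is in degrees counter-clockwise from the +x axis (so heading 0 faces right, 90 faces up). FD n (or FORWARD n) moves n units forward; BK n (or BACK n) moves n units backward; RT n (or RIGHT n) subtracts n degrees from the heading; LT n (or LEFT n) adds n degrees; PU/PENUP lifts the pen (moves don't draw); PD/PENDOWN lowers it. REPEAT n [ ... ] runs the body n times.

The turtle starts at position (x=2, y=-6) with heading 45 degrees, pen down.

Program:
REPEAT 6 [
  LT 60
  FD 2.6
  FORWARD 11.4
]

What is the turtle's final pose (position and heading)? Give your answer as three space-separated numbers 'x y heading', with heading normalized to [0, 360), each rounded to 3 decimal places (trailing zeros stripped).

Answer: 2 -6 45

Derivation:
Executing turtle program step by step:
Start: pos=(2,-6), heading=45, pen down
REPEAT 6 [
  -- iteration 1/6 --
  LT 60: heading 45 -> 105
  FD 2.6: (2,-6) -> (1.327,-3.489) [heading=105, draw]
  FD 11.4: (1.327,-3.489) -> (-1.623,7.523) [heading=105, draw]
  -- iteration 2/6 --
  LT 60: heading 105 -> 165
  FD 2.6: (-1.623,7.523) -> (-4.135,8.196) [heading=165, draw]
  FD 11.4: (-4.135,8.196) -> (-15.146,11.146) [heading=165, draw]
  -- iteration 3/6 --
  LT 60: heading 165 -> 225
  FD 2.6: (-15.146,11.146) -> (-16.985,9.308) [heading=225, draw]
  FD 11.4: (-16.985,9.308) -> (-25.046,1.247) [heading=225, draw]
  -- iteration 4/6 --
  LT 60: heading 225 -> 285
  FD 2.6: (-25.046,1.247) -> (-24.373,-1.264) [heading=285, draw]
  FD 11.4: (-24.373,-1.264) -> (-21.422,-12.276) [heading=285, draw]
  -- iteration 5/6 --
  LT 60: heading 285 -> 345
  FD 2.6: (-21.422,-12.276) -> (-18.911,-12.949) [heading=345, draw]
  FD 11.4: (-18.911,-12.949) -> (-7.899,-15.899) [heading=345, draw]
  -- iteration 6/6 --
  LT 60: heading 345 -> 45
  FD 2.6: (-7.899,-15.899) -> (-6.061,-14.061) [heading=45, draw]
  FD 11.4: (-6.061,-14.061) -> (2,-6) [heading=45, draw]
]
Final: pos=(2,-6), heading=45, 12 segment(s) drawn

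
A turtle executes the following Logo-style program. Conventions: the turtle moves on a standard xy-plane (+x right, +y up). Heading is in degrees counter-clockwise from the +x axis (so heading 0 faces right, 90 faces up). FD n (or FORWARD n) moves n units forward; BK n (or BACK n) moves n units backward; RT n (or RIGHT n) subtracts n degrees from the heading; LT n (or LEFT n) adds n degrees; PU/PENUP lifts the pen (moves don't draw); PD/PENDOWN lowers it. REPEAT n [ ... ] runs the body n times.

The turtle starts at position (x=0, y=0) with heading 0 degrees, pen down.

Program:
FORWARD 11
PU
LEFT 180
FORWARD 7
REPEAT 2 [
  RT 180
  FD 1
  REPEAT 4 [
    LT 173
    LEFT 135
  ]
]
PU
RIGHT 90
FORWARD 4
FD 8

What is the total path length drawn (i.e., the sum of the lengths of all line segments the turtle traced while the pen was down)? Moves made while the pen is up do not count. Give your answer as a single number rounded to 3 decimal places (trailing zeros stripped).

Answer: 11

Derivation:
Executing turtle program step by step:
Start: pos=(0,0), heading=0, pen down
FD 11: (0,0) -> (11,0) [heading=0, draw]
PU: pen up
LT 180: heading 0 -> 180
FD 7: (11,0) -> (4,0) [heading=180, move]
REPEAT 2 [
  -- iteration 1/2 --
  RT 180: heading 180 -> 0
  FD 1: (4,0) -> (5,0) [heading=0, move]
  REPEAT 4 [
    -- iteration 1/4 --
    LT 173: heading 0 -> 173
    LT 135: heading 173 -> 308
    -- iteration 2/4 --
    LT 173: heading 308 -> 121
    LT 135: heading 121 -> 256
    -- iteration 3/4 --
    LT 173: heading 256 -> 69
    LT 135: heading 69 -> 204
    -- iteration 4/4 --
    LT 173: heading 204 -> 17
    LT 135: heading 17 -> 152
  ]
  -- iteration 2/2 --
  RT 180: heading 152 -> 332
  FD 1: (5,0) -> (5.883,-0.469) [heading=332, move]
  REPEAT 4 [
    -- iteration 1/4 --
    LT 173: heading 332 -> 145
    LT 135: heading 145 -> 280
    -- iteration 2/4 --
    LT 173: heading 280 -> 93
    LT 135: heading 93 -> 228
    -- iteration 3/4 --
    LT 173: heading 228 -> 41
    LT 135: heading 41 -> 176
    -- iteration 4/4 --
    LT 173: heading 176 -> 349
    LT 135: heading 349 -> 124
  ]
]
PU: pen up
RT 90: heading 124 -> 34
FD 4: (5.883,-0.469) -> (9.199,1.767) [heading=34, move]
FD 8: (9.199,1.767) -> (15.831,6.241) [heading=34, move]
Final: pos=(15.831,6.241), heading=34, 1 segment(s) drawn

Segment lengths:
  seg 1: (0,0) -> (11,0), length = 11
Total = 11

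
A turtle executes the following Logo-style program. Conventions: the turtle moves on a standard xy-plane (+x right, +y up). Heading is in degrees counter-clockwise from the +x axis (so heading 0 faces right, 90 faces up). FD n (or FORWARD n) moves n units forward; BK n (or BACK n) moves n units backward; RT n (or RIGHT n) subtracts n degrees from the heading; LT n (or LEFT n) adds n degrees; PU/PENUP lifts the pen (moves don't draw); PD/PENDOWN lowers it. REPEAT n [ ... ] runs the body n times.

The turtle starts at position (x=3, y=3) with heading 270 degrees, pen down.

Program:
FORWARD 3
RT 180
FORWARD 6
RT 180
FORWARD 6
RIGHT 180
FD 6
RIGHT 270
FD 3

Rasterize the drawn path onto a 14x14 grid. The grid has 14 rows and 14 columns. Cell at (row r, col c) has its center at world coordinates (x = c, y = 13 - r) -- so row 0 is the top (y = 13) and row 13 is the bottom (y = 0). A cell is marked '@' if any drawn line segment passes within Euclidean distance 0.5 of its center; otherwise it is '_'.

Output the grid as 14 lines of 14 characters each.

Answer: ______________
______________
______________
______________
______________
______________
______________
@@@@__________
___@__________
___@__________
___@__________
___@__________
___@__________
___@__________

Derivation:
Segment 0: (3,3) -> (3,0)
Segment 1: (3,0) -> (3,6)
Segment 2: (3,6) -> (3,0)
Segment 3: (3,0) -> (3,6)
Segment 4: (3,6) -> (-0,6)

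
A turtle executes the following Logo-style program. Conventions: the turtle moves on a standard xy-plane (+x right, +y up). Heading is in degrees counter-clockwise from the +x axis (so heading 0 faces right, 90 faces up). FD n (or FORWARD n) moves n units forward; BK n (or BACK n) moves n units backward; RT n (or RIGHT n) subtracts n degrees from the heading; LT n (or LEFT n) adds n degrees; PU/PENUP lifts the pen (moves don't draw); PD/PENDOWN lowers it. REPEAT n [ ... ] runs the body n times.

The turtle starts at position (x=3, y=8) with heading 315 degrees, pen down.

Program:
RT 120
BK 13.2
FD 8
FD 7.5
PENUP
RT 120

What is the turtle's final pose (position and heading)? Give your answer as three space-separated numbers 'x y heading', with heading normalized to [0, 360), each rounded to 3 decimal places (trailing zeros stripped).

Answer: 0.778 7.405 75

Derivation:
Executing turtle program step by step:
Start: pos=(3,8), heading=315, pen down
RT 120: heading 315 -> 195
BK 13.2: (3,8) -> (15.75,11.416) [heading=195, draw]
FD 8: (15.75,11.416) -> (8.023,9.346) [heading=195, draw]
FD 7.5: (8.023,9.346) -> (0.778,7.405) [heading=195, draw]
PU: pen up
RT 120: heading 195 -> 75
Final: pos=(0.778,7.405), heading=75, 3 segment(s) drawn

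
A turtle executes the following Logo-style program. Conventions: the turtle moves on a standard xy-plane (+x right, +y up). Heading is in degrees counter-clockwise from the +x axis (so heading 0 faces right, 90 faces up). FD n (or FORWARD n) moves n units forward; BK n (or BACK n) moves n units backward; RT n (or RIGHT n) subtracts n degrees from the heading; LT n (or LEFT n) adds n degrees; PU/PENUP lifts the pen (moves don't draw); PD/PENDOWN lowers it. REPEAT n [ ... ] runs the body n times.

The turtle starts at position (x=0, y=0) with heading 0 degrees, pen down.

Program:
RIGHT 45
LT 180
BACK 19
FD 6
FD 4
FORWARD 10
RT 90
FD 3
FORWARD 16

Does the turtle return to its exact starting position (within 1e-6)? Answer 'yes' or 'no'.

Executing turtle program step by step:
Start: pos=(0,0), heading=0, pen down
RT 45: heading 0 -> 315
LT 180: heading 315 -> 135
BK 19: (0,0) -> (13.435,-13.435) [heading=135, draw]
FD 6: (13.435,-13.435) -> (9.192,-9.192) [heading=135, draw]
FD 4: (9.192,-9.192) -> (6.364,-6.364) [heading=135, draw]
FD 10: (6.364,-6.364) -> (-0.707,0.707) [heading=135, draw]
RT 90: heading 135 -> 45
FD 3: (-0.707,0.707) -> (1.414,2.828) [heading=45, draw]
FD 16: (1.414,2.828) -> (12.728,14.142) [heading=45, draw]
Final: pos=(12.728,14.142), heading=45, 6 segment(s) drawn

Start position: (0, 0)
Final position: (12.728, 14.142)
Distance = 19.026; >= 1e-6 -> NOT closed

Answer: no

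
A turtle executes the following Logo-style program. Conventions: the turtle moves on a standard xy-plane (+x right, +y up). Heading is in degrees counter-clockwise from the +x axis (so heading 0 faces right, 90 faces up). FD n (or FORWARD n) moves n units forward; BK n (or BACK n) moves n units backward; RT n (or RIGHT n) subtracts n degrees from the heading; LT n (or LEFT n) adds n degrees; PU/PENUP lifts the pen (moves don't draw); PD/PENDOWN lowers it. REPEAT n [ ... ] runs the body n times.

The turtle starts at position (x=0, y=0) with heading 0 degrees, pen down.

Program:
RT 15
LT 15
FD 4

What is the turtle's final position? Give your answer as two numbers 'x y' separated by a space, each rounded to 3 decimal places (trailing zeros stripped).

Executing turtle program step by step:
Start: pos=(0,0), heading=0, pen down
RT 15: heading 0 -> 345
LT 15: heading 345 -> 0
FD 4: (0,0) -> (4,0) [heading=0, draw]
Final: pos=(4,0), heading=0, 1 segment(s) drawn

Answer: 4 0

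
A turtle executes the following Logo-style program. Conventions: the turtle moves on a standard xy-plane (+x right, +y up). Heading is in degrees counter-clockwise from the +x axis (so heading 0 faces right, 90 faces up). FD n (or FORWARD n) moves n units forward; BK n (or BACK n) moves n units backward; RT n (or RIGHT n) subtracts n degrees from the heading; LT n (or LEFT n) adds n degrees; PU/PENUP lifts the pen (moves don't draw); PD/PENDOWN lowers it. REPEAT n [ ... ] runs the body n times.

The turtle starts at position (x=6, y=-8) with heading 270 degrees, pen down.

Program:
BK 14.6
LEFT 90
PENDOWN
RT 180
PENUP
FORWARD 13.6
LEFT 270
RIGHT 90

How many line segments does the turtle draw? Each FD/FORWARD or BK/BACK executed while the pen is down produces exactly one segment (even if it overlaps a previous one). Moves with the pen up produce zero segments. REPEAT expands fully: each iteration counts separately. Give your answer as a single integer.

Executing turtle program step by step:
Start: pos=(6,-8), heading=270, pen down
BK 14.6: (6,-8) -> (6,6.6) [heading=270, draw]
LT 90: heading 270 -> 0
PD: pen down
RT 180: heading 0 -> 180
PU: pen up
FD 13.6: (6,6.6) -> (-7.6,6.6) [heading=180, move]
LT 270: heading 180 -> 90
RT 90: heading 90 -> 0
Final: pos=(-7.6,6.6), heading=0, 1 segment(s) drawn
Segments drawn: 1

Answer: 1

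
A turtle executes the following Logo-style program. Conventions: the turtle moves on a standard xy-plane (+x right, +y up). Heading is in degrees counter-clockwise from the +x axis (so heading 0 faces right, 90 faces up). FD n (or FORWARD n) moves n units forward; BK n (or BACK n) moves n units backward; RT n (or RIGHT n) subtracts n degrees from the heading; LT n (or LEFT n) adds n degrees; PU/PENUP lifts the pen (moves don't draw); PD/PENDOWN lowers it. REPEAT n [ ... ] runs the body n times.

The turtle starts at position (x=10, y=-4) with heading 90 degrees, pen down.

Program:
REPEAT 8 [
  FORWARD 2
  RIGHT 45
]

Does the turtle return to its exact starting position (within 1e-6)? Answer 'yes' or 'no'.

Executing turtle program step by step:
Start: pos=(10,-4), heading=90, pen down
REPEAT 8 [
  -- iteration 1/8 --
  FD 2: (10,-4) -> (10,-2) [heading=90, draw]
  RT 45: heading 90 -> 45
  -- iteration 2/8 --
  FD 2: (10,-2) -> (11.414,-0.586) [heading=45, draw]
  RT 45: heading 45 -> 0
  -- iteration 3/8 --
  FD 2: (11.414,-0.586) -> (13.414,-0.586) [heading=0, draw]
  RT 45: heading 0 -> 315
  -- iteration 4/8 --
  FD 2: (13.414,-0.586) -> (14.828,-2) [heading=315, draw]
  RT 45: heading 315 -> 270
  -- iteration 5/8 --
  FD 2: (14.828,-2) -> (14.828,-4) [heading=270, draw]
  RT 45: heading 270 -> 225
  -- iteration 6/8 --
  FD 2: (14.828,-4) -> (13.414,-5.414) [heading=225, draw]
  RT 45: heading 225 -> 180
  -- iteration 7/8 --
  FD 2: (13.414,-5.414) -> (11.414,-5.414) [heading=180, draw]
  RT 45: heading 180 -> 135
  -- iteration 8/8 --
  FD 2: (11.414,-5.414) -> (10,-4) [heading=135, draw]
  RT 45: heading 135 -> 90
]
Final: pos=(10,-4), heading=90, 8 segment(s) drawn

Start position: (10, -4)
Final position: (10, -4)
Distance = 0; < 1e-6 -> CLOSED

Answer: yes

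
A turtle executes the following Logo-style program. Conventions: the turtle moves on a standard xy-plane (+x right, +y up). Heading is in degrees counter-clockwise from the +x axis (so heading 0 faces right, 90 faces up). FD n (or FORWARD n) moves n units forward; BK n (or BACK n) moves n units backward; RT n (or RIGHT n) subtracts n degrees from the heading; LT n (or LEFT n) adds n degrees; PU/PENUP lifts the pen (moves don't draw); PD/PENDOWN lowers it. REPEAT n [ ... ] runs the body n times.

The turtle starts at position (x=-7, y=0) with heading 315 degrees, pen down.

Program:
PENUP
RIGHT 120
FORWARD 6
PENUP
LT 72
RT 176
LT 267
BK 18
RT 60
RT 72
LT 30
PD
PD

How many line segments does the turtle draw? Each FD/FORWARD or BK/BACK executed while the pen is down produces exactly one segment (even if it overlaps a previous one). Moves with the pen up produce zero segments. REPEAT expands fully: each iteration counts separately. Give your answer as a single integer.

Executing turtle program step by step:
Start: pos=(-7,0), heading=315, pen down
PU: pen up
RT 120: heading 315 -> 195
FD 6: (-7,0) -> (-12.796,-1.553) [heading=195, move]
PU: pen up
LT 72: heading 195 -> 267
RT 176: heading 267 -> 91
LT 267: heading 91 -> 358
BK 18: (-12.796,-1.553) -> (-30.785,-0.925) [heading=358, move]
RT 60: heading 358 -> 298
RT 72: heading 298 -> 226
LT 30: heading 226 -> 256
PD: pen down
PD: pen down
Final: pos=(-30.785,-0.925), heading=256, 0 segment(s) drawn
Segments drawn: 0

Answer: 0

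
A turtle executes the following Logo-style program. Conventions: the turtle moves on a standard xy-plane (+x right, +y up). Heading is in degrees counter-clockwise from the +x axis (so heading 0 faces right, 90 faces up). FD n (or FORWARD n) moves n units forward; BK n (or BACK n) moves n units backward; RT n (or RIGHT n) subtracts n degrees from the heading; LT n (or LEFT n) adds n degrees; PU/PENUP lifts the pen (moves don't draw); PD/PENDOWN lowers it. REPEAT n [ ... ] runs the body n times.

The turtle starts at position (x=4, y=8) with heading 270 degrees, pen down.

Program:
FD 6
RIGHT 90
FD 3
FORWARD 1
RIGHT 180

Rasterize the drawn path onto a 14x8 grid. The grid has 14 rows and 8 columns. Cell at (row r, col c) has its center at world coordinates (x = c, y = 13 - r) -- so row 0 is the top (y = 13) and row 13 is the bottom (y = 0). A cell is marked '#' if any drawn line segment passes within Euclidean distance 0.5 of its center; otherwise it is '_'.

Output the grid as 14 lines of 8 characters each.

Answer: ________
________
________
________
________
____#___
____#___
____#___
____#___
____#___
____#___
#####___
________
________

Derivation:
Segment 0: (4,8) -> (4,2)
Segment 1: (4,2) -> (1,2)
Segment 2: (1,2) -> (-0,2)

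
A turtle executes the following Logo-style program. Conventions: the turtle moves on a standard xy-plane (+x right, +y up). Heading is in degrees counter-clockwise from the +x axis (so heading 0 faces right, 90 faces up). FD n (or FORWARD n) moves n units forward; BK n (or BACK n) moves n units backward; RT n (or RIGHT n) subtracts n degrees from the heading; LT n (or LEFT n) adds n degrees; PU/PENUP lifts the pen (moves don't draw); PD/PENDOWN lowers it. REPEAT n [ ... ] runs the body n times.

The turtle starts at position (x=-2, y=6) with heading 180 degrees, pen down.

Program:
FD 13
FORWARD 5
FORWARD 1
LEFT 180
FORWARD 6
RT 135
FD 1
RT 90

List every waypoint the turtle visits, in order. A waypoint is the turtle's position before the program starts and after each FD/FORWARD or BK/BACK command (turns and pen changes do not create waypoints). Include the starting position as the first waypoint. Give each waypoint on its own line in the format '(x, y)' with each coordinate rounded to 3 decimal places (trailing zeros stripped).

Executing turtle program step by step:
Start: pos=(-2,6), heading=180, pen down
FD 13: (-2,6) -> (-15,6) [heading=180, draw]
FD 5: (-15,6) -> (-20,6) [heading=180, draw]
FD 1: (-20,6) -> (-21,6) [heading=180, draw]
LT 180: heading 180 -> 0
FD 6: (-21,6) -> (-15,6) [heading=0, draw]
RT 135: heading 0 -> 225
FD 1: (-15,6) -> (-15.707,5.293) [heading=225, draw]
RT 90: heading 225 -> 135
Final: pos=(-15.707,5.293), heading=135, 5 segment(s) drawn
Waypoints (6 total):
(-2, 6)
(-15, 6)
(-20, 6)
(-21, 6)
(-15, 6)
(-15.707, 5.293)

Answer: (-2, 6)
(-15, 6)
(-20, 6)
(-21, 6)
(-15, 6)
(-15.707, 5.293)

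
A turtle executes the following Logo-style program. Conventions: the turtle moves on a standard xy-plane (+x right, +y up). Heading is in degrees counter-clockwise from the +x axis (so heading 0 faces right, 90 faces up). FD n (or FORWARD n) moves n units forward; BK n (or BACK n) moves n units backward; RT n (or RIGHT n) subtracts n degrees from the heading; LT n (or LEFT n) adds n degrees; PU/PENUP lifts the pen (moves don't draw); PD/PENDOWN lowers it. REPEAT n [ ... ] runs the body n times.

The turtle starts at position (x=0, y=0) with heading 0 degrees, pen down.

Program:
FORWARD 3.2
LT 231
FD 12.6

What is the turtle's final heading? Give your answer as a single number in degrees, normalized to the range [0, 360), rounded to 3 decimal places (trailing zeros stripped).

Answer: 231

Derivation:
Executing turtle program step by step:
Start: pos=(0,0), heading=0, pen down
FD 3.2: (0,0) -> (3.2,0) [heading=0, draw]
LT 231: heading 0 -> 231
FD 12.6: (3.2,0) -> (-4.729,-9.792) [heading=231, draw]
Final: pos=(-4.729,-9.792), heading=231, 2 segment(s) drawn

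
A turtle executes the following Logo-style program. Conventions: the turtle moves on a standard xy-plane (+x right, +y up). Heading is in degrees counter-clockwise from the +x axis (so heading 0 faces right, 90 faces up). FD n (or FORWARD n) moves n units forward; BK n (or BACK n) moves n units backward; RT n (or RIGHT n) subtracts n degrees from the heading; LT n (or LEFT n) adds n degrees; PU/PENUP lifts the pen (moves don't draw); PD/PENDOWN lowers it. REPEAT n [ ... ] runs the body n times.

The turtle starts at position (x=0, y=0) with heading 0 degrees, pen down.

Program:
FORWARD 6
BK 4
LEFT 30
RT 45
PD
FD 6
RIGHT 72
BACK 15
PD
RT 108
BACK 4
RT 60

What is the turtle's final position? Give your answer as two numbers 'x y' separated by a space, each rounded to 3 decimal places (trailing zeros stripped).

Executing turtle program step by step:
Start: pos=(0,0), heading=0, pen down
FD 6: (0,0) -> (6,0) [heading=0, draw]
BK 4: (6,0) -> (2,0) [heading=0, draw]
LT 30: heading 0 -> 30
RT 45: heading 30 -> 345
PD: pen down
FD 6: (2,0) -> (7.796,-1.553) [heading=345, draw]
RT 72: heading 345 -> 273
BK 15: (7.796,-1.553) -> (7.011,13.427) [heading=273, draw]
PD: pen down
RT 108: heading 273 -> 165
BK 4: (7.011,13.427) -> (10.874,12.391) [heading=165, draw]
RT 60: heading 165 -> 105
Final: pos=(10.874,12.391), heading=105, 5 segment(s) drawn

Answer: 10.874 12.391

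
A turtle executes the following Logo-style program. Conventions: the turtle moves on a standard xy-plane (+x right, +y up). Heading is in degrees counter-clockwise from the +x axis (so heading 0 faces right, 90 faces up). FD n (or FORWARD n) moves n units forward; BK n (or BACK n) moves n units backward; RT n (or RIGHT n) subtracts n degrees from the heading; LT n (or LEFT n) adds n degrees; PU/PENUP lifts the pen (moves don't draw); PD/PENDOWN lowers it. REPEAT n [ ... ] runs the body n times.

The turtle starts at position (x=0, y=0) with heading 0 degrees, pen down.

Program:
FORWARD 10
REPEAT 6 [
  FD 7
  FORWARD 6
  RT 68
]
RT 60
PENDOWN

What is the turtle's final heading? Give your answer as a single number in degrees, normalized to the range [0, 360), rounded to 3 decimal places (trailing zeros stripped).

Answer: 252

Derivation:
Executing turtle program step by step:
Start: pos=(0,0), heading=0, pen down
FD 10: (0,0) -> (10,0) [heading=0, draw]
REPEAT 6 [
  -- iteration 1/6 --
  FD 7: (10,0) -> (17,0) [heading=0, draw]
  FD 6: (17,0) -> (23,0) [heading=0, draw]
  RT 68: heading 0 -> 292
  -- iteration 2/6 --
  FD 7: (23,0) -> (25.622,-6.49) [heading=292, draw]
  FD 6: (25.622,-6.49) -> (27.87,-12.053) [heading=292, draw]
  RT 68: heading 292 -> 224
  -- iteration 3/6 --
  FD 7: (27.87,-12.053) -> (22.835,-16.916) [heading=224, draw]
  FD 6: (22.835,-16.916) -> (18.518,-21.084) [heading=224, draw]
  RT 68: heading 224 -> 156
  -- iteration 4/6 --
  FD 7: (18.518,-21.084) -> (12.124,-18.237) [heading=156, draw]
  FD 6: (12.124,-18.237) -> (6.642,-15.796) [heading=156, draw]
  RT 68: heading 156 -> 88
  -- iteration 5/6 --
  FD 7: (6.642,-15.796) -> (6.887,-8.801) [heading=88, draw]
  FD 6: (6.887,-8.801) -> (7.096,-2.804) [heading=88, draw]
  RT 68: heading 88 -> 20
  -- iteration 6/6 --
  FD 7: (7.096,-2.804) -> (13.674,-0.41) [heading=20, draw]
  FD 6: (13.674,-0.41) -> (19.312,1.642) [heading=20, draw]
  RT 68: heading 20 -> 312
]
RT 60: heading 312 -> 252
PD: pen down
Final: pos=(19.312,1.642), heading=252, 13 segment(s) drawn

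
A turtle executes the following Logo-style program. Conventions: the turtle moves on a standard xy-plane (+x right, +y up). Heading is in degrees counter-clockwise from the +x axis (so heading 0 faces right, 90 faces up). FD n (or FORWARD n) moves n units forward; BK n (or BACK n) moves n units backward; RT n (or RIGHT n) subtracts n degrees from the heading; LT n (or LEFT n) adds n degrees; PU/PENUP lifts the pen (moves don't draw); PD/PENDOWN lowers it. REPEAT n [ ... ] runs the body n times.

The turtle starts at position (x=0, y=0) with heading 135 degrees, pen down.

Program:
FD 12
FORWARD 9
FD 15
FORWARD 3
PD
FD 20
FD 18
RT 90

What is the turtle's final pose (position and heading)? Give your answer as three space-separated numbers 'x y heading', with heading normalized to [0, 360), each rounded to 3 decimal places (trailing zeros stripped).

Executing turtle program step by step:
Start: pos=(0,0), heading=135, pen down
FD 12: (0,0) -> (-8.485,8.485) [heading=135, draw]
FD 9: (-8.485,8.485) -> (-14.849,14.849) [heading=135, draw]
FD 15: (-14.849,14.849) -> (-25.456,25.456) [heading=135, draw]
FD 3: (-25.456,25.456) -> (-27.577,27.577) [heading=135, draw]
PD: pen down
FD 20: (-27.577,27.577) -> (-41.719,41.719) [heading=135, draw]
FD 18: (-41.719,41.719) -> (-54.447,54.447) [heading=135, draw]
RT 90: heading 135 -> 45
Final: pos=(-54.447,54.447), heading=45, 6 segment(s) drawn

Answer: -54.447 54.447 45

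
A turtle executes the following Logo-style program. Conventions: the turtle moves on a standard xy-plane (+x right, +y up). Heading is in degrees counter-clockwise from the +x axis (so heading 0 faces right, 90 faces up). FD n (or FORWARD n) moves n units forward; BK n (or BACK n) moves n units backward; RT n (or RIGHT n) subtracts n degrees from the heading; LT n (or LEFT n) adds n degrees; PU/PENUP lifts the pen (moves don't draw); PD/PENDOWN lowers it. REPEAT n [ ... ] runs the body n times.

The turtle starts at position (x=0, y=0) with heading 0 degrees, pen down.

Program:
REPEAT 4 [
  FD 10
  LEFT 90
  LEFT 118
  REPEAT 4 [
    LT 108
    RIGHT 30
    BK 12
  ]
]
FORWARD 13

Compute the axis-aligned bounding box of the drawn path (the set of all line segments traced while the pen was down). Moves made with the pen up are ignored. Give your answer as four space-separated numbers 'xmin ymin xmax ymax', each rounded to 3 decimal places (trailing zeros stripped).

Executing turtle program step by step:
Start: pos=(0,0), heading=0, pen down
REPEAT 4 [
  -- iteration 1/4 --
  FD 10: (0,0) -> (10,0) [heading=0, draw]
  LT 90: heading 0 -> 90
  LT 118: heading 90 -> 208
  REPEAT 4 [
    -- iteration 1/4 --
    LT 108: heading 208 -> 316
    RT 30: heading 316 -> 286
    BK 12: (10,0) -> (6.692,11.535) [heading=286, draw]
    -- iteration 2/4 --
    LT 108: heading 286 -> 34
    RT 30: heading 34 -> 4
    BK 12: (6.692,11.535) -> (-5.278,10.698) [heading=4, draw]
    -- iteration 3/4 --
    LT 108: heading 4 -> 112
    RT 30: heading 112 -> 82
    BK 12: (-5.278,10.698) -> (-6.948,-1.185) [heading=82, draw]
    -- iteration 4/4 --
    LT 108: heading 82 -> 190
    RT 30: heading 190 -> 160
    BK 12: (-6.948,-1.185) -> (4.328,-5.289) [heading=160, draw]
  ]
  -- iteration 2/4 --
  FD 10: (4.328,-5.289) -> (-5.069,-1.869) [heading=160, draw]
  LT 90: heading 160 -> 250
  LT 118: heading 250 -> 8
  REPEAT 4 [
    -- iteration 1/4 --
    LT 108: heading 8 -> 116
    RT 30: heading 116 -> 86
    BK 12: (-5.069,-1.869) -> (-5.906,-13.84) [heading=86, draw]
    -- iteration 2/4 --
    LT 108: heading 86 -> 194
    RT 30: heading 194 -> 164
    BK 12: (-5.906,-13.84) -> (5.629,-17.148) [heading=164, draw]
    -- iteration 3/4 --
    LT 108: heading 164 -> 272
    RT 30: heading 272 -> 242
    BK 12: (5.629,-17.148) -> (11.263,-6.552) [heading=242, draw]
    -- iteration 4/4 --
    LT 108: heading 242 -> 350
    RT 30: heading 350 -> 320
    BK 12: (11.263,-6.552) -> (2.07,1.161) [heading=320, draw]
  ]
  -- iteration 3/4 --
  FD 10: (2.07,1.161) -> (9.731,-5.267) [heading=320, draw]
  LT 90: heading 320 -> 50
  LT 118: heading 50 -> 168
  REPEAT 4 [
    -- iteration 1/4 --
    LT 108: heading 168 -> 276
    RT 30: heading 276 -> 246
    BK 12: (9.731,-5.267) -> (14.611,5.696) [heading=246, draw]
    -- iteration 2/4 --
    LT 108: heading 246 -> 354
    RT 30: heading 354 -> 324
    BK 12: (14.611,5.696) -> (4.903,12.749) [heading=324, draw]
    -- iteration 3/4 --
    LT 108: heading 324 -> 72
    RT 30: heading 72 -> 42
    BK 12: (4.903,12.749) -> (-4.015,4.72) [heading=42, draw]
    -- iteration 4/4 --
    LT 108: heading 42 -> 150
    RT 30: heading 150 -> 120
    BK 12: (-4.015,4.72) -> (1.985,-5.673) [heading=120, draw]
  ]
  -- iteration 4/4 --
  FD 10: (1.985,-5.673) -> (-3.015,2.988) [heading=120, draw]
  LT 90: heading 120 -> 210
  LT 118: heading 210 -> 328
  REPEAT 4 [
    -- iteration 1/4 --
    LT 108: heading 328 -> 76
    RT 30: heading 76 -> 46
    BK 12: (-3.015,2.988) -> (-11.35,-5.644) [heading=46, draw]
    -- iteration 2/4 --
    LT 108: heading 46 -> 154
    RT 30: heading 154 -> 124
    BK 12: (-11.35,-5.644) -> (-4.64,-15.593) [heading=124, draw]
    -- iteration 3/4 --
    LT 108: heading 124 -> 232
    RT 30: heading 232 -> 202
    BK 12: (-4.64,-15.593) -> (6.486,-11.098) [heading=202, draw]
    -- iteration 4/4 --
    LT 108: heading 202 -> 310
    RT 30: heading 310 -> 280
    BK 12: (6.486,-11.098) -> (4.402,0.72) [heading=280, draw]
  ]
]
FD 13: (4.402,0.72) -> (6.66,-12.082) [heading=280, draw]
Final: pos=(6.66,-12.082), heading=280, 21 segment(s) drawn

Segment endpoints: x in {-11.35, -6.948, -5.906, -5.278, -5.069, -4.64, -4.015, -3.015, 0, 1.985, 2.07, 4.328, 4.402, 4.903, 5.629, 6.486, 6.66, 6.692, 9.731, 10, 11.263, 14.611}, y in {-17.148, -15.593, -13.84, -12.082, -11.098, -6.552, -5.673, -5.644, -5.289, -5.267, -1.869, -1.185, 0, 0.72, 1.161, 2.988, 4.72, 5.696, 10.698, 11.535, 12.749}
xmin=-11.35, ymin=-17.148, xmax=14.611, ymax=12.749

Answer: -11.35 -17.148 14.611 12.749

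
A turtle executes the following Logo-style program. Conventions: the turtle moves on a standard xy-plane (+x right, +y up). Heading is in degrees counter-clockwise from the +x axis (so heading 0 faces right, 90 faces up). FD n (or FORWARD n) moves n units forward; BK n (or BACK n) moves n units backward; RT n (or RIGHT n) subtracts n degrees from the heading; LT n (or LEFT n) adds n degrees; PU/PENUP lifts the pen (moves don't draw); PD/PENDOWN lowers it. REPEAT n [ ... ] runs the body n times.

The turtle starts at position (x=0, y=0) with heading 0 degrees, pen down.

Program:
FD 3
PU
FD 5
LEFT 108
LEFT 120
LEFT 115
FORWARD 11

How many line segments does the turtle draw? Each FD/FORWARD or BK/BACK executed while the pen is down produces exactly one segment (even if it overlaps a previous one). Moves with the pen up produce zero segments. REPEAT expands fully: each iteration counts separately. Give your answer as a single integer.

Answer: 1

Derivation:
Executing turtle program step by step:
Start: pos=(0,0), heading=0, pen down
FD 3: (0,0) -> (3,0) [heading=0, draw]
PU: pen up
FD 5: (3,0) -> (8,0) [heading=0, move]
LT 108: heading 0 -> 108
LT 120: heading 108 -> 228
LT 115: heading 228 -> 343
FD 11: (8,0) -> (18.519,-3.216) [heading=343, move]
Final: pos=(18.519,-3.216), heading=343, 1 segment(s) drawn
Segments drawn: 1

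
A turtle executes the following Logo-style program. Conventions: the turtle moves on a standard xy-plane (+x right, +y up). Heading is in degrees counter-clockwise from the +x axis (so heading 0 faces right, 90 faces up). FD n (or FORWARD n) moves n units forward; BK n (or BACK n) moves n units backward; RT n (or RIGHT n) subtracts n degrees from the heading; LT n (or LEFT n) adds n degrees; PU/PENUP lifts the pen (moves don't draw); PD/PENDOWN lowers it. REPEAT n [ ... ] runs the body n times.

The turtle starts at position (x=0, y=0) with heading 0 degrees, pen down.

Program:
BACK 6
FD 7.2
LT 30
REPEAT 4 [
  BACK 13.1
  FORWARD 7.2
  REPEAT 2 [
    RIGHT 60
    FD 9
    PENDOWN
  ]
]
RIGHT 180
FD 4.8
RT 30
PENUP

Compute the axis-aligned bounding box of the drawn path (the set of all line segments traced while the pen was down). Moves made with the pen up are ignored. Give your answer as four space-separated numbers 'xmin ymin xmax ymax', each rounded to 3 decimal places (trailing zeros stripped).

Answer: -11.704 -17.1 3.885 0

Derivation:
Executing turtle program step by step:
Start: pos=(0,0), heading=0, pen down
BK 6: (0,0) -> (-6,0) [heading=0, draw]
FD 7.2: (-6,0) -> (1.2,0) [heading=0, draw]
LT 30: heading 0 -> 30
REPEAT 4 [
  -- iteration 1/4 --
  BK 13.1: (1.2,0) -> (-10.145,-6.55) [heading=30, draw]
  FD 7.2: (-10.145,-6.55) -> (-3.91,-2.95) [heading=30, draw]
  REPEAT 2 [
    -- iteration 1/2 --
    RT 60: heading 30 -> 330
    FD 9: (-3.91,-2.95) -> (3.885,-7.45) [heading=330, draw]
    PD: pen down
    -- iteration 2/2 --
    RT 60: heading 330 -> 270
    FD 9: (3.885,-7.45) -> (3.885,-16.45) [heading=270, draw]
    PD: pen down
  ]
  -- iteration 2/4 --
  BK 13.1: (3.885,-16.45) -> (3.885,-3.35) [heading=270, draw]
  FD 7.2: (3.885,-3.35) -> (3.885,-10.55) [heading=270, draw]
  REPEAT 2 [
    -- iteration 1/2 --
    RT 60: heading 270 -> 210
    FD 9: (3.885,-10.55) -> (-3.91,-15.05) [heading=210, draw]
    PD: pen down
    -- iteration 2/2 --
    RT 60: heading 210 -> 150
    FD 9: (-3.91,-15.05) -> (-11.704,-10.55) [heading=150, draw]
    PD: pen down
  ]
  -- iteration 3/4 --
  BK 13.1: (-11.704,-10.55) -> (-0.359,-17.1) [heading=150, draw]
  FD 7.2: (-0.359,-17.1) -> (-6.594,-13.5) [heading=150, draw]
  REPEAT 2 [
    -- iteration 1/2 --
    RT 60: heading 150 -> 90
    FD 9: (-6.594,-13.5) -> (-6.594,-4.5) [heading=90, draw]
    PD: pen down
    -- iteration 2/2 --
    RT 60: heading 90 -> 30
    FD 9: (-6.594,-4.5) -> (1.2,0) [heading=30, draw]
    PD: pen down
  ]
  -- iteration 4/4 --
  BK 13.1: (1.2,0) -> (-10.145,-6.55) [heading=30, draw]
  FD 7.2: (-10.145,-6.55) -> (-3.91,-2.95) [heading=30, draw]
  REPEAT 2 [
    -- iteration 1/2 --
    RT 60: heading 30 -> 330
    FD 9: (-3.91,-2.95) -> (3.885,-7.45) [heading=330, draw]
    PD: pen down
    -- iteration 2/2 --
    RT 60: heading 330 -> 270
    FD 9: (3.885,-7.45) -> (3.885,-16.45) [heading=270, draw]
    PD: pen down
  ]
]
RT 180: heading 270 -> 90
FD 4.8: (3.885,-16.45) -> (3.885,-11.65) [heading=90, draw]
RT 30: heading 90 -> 60
PU: pen up
Final: pos=(3.885,-11.65), heading=60, 19 segment(s) drawn

Segment endpoints: x in {-11.704, -10.145, -6.594, -6.594, -6, -3.91, -3.91, -0.359, 0, 1.2, 1.2, 3.885, 3.885, 3.885, 3.885, 3.885, 3.885}, y in {-17.1, -16.45, -15.05, -13.5, -11.65, -10.55, -7.45, -7.45, -6.55, -6.55, -4.5, -3.35, -2.95, 0, 0}
xmin=-11.704, ymin=-17.1, xmax=3.885, ymax=0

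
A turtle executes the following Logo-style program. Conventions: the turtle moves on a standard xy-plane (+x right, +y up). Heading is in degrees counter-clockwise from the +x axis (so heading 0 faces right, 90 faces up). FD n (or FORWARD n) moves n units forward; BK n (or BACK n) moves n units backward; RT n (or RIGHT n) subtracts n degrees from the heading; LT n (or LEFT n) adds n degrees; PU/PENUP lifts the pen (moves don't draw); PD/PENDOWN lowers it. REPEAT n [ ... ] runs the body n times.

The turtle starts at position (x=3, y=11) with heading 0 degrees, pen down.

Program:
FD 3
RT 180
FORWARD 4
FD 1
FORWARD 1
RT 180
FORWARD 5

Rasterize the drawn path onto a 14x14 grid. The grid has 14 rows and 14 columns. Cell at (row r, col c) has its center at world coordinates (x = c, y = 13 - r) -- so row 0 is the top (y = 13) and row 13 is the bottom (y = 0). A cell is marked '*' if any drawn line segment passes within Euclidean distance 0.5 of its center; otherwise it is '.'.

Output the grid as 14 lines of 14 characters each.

Answer: ..............
..............
*******.......
..............
..............
..............
..............
..............
..............
..............
..............
..............
..............
..............

Derivation:
Segment 0: (3,11) -> (6,11)
Segment 1: (6,11) -> (2,11)
Segment 2: (2,11) -> (1,11)
Segment 3: (1,11) -> (0,11)
Segment 4: (0,11) -> (5,11)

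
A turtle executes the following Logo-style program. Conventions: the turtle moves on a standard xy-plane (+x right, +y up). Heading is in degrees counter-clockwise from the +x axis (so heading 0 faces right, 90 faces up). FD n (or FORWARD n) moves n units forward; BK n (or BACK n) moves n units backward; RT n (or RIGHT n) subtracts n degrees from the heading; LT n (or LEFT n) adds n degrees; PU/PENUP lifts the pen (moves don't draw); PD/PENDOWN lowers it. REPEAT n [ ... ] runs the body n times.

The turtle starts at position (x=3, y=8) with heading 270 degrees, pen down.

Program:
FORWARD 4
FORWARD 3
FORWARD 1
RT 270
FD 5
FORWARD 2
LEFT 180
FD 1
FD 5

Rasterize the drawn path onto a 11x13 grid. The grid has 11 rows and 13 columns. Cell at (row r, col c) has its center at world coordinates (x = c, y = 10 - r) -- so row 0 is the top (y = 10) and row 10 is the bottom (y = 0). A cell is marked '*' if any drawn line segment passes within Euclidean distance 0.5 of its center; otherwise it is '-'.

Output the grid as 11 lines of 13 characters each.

Answer: -------------
-------------
---*---------
---*---------
---*---------
---*---------
---*---------
---*---------
---*---------
---*---------
---********--

Derivation:
Segment 0: (3,8) -> (3,4)
Segment 1: (3,4) -> (3,1)
Segment 2: (3,1) -> (3,0)
Segment 3: (3,0) -> (8,0)
Segment 4: (8,0) -> (10,0)
Segment 5: (10,0) -> (9,0)
Segment 6: (9,0) -> (4,0)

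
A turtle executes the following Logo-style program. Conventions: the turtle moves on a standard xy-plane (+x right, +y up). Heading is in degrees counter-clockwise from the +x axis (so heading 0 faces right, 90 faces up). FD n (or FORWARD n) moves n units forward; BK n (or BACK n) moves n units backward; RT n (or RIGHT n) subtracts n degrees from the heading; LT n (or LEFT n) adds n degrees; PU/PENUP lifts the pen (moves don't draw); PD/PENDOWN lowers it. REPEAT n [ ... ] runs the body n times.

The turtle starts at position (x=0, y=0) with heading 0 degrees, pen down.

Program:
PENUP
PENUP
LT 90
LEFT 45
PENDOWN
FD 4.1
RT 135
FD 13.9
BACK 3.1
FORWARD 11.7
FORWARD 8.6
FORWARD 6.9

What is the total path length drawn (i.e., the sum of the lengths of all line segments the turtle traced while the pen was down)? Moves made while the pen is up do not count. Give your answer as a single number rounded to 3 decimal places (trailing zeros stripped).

Answer: 48.3

Derivation:
Executing turtle program step by step:
Start: pos=(0,0), heading=0, pen down
PU: pen up
PU: pen up
LT 90: heading 0 -> 90
LT 45: heading 90 -> 135
PD: pen down
FD 4.1: (0,0) -> (-2.899,2.899) [heading=135, draw]
RT 135: heading 135 -> 0
FD 13.9: (-2.899,2.899) -> (11.001,2.899) [heading=0, draw]
BK 3.1: (11.001,2.899) -> (7.901,2.899) [heading=0, draw]
FD 11.7: (7.901,2.899) -> (19.601,2.899) [heading=0, draw]
FD 8.6: (19.601,2.899) -> (28.201,2.899) [heading=0, draw]
FD 6.9: (28.201,2.899) -> (35.101,2.899) [heading=0, draw]
Final: pos=(35.101,2.899), heading=0, 6 segment(s) drawn

Segment lengths:
  seg 1: (0,0) -> (-2.899,2.899), length = 4.1
  seg 2: (-2.899,2.899) -> (11.001,2.899), length = 13.9
  seg 3: (11.001,2.899) -> (7.901,2.899), length = 3.1
  seg 4: (7.901,2.899) -> (19.601,2.899), length = 11.7
  seg 5: (19.601,2.899) -> (28.201,2.899), length = 8.6
  seg 6: (28.201,2.899) -> (35.101,2.899), length = 6.9
Total = 48.3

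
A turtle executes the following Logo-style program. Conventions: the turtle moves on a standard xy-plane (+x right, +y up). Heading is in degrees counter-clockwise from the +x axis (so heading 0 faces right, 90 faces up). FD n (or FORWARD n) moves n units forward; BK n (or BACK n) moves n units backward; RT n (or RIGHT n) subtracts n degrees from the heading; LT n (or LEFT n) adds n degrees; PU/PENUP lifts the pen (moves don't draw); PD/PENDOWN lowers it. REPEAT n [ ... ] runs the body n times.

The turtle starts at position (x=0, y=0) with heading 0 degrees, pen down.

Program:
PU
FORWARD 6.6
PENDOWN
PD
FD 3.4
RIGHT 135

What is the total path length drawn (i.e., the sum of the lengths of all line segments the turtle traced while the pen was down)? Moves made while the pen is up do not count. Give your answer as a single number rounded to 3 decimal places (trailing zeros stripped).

Answer: 3.4

Derivation:
Executing turtle program step by step:
Start: pos=(0,0), heading=0, pen down
PU: pen up
FD 6.6: (0,0) -> (6.6,0) [heading=0, move]
PD: pen down
PD: pen down
FD 3.4: (6.6,0) -> (10,0) [heading=0, draw]
RT 135: heading 0 -> 225
Final: pos=(10,0), heading=225, 1 segment(s) drawn

Segment lengths:
  seg 1: (6.6,0) -> (10,0), length = 3.4
Total = 3.4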